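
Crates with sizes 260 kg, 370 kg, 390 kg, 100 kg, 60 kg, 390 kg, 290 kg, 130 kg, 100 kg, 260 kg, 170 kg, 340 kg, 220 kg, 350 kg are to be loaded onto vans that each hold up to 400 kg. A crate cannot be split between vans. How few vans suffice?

9

Total = 390 + 390 + 370 + 350 + 340 + 290 + 260 + 260 + 220 + 170 + 130 + 100 + 100 + 60 = 3430 kg.
Lower bound: ⌈3430/400⌉ = 9 vans.
A packing using 9 vans:
  van 1: 390 = 390
  van 2: 390 = 390
  van 3: 370 = 370
  van 4: 350 = 350
  van 5: 340 + 60 = 400
  van 6: 290 + 100 = 390
  van 7: 260 + 130 = 390
  van 8: 260 + 100 = 360
  van 9: 220 + 170 = 390
This matches the lower bound, so 9 is optimal.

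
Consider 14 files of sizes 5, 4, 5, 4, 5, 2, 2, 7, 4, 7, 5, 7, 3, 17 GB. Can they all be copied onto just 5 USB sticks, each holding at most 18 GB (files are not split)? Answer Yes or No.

A valid assignment using 5 USB sticks:
  USB stick 1: 17 = 17
  USB stick 2: 7 + 7 + 4 = 18
  USB stick 3: 7 + 5 + 5 = 17
  USB stick 4: 5 + 5 + 4 + 4 = 18
  USB stick 5: 3 + 2 + 2 = 7
Every load is within 18 GB, so 5 USB sticks suffice.

Yes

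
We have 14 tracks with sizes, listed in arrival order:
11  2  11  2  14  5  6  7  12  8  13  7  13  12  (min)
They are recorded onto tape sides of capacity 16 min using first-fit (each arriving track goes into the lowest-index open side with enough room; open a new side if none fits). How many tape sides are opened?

  11 → side 1 (new)  [load 11/16]
  2 → side 1  [load 13/16]
  11 → side 2 (new)  [load 11/16]
  2 → side 1  [load 15/16]
  14 → side 3 (new)  [load 14/16]
  5 → side 2  [load 16/16]
  6 → side 4 (new)  [load 6/16]
  7 → side 4  [load 13/16]
  12 → side 5 (new)  [load 12/16]
  8 → side 6 (new)  [load 8/16]
  13 → side 7 (new)  [load 13/16]
  7 → side 6  [load 15/16]
  13 → side 8 (new)  [load 13/16]
  12 → side 9 (new)  [load 12/16]
9 tape sides opened.

9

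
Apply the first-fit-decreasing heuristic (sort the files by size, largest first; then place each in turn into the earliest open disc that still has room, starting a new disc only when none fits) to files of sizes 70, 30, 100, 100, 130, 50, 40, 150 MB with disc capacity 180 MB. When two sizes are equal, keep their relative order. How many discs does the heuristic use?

Sorted descending: 150, 130, 100, 100, 70, 50, 40, 30.
  150 → disc 1 (new)  [load 150/180]
  130 → disc 2 (new)  [load 130/180]
  100 → disc 3 (new)  [load 100/180]
  100 → disc 4 (new)  [load 100/180]
  70 → disc 3  [load 170/180]
  50 → disc 2  [load 180/180]
  40 → disc 4  [load 140/180]
  30 → disc 1  [load 180/180]
4 discs opened.

4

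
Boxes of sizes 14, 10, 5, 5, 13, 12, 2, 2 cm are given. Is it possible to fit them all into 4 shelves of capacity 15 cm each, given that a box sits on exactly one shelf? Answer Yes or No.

Total = 63 cm; ⌈63/15⌉ = 5.
At least 5 shelves are required, but only 4 are allowed.

No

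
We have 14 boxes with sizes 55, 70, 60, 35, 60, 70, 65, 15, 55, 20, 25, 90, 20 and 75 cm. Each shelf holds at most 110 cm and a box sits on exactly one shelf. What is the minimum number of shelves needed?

Total = 90 + 75 + 70 + 70 + 65 + 60 + 60 + 55 + 55 + 35 + 25 + 20 + 20 + 15 = 715 cm.
Lower bound: ⌈715/110⌉ = 7 shelves.
A packing using 8 shelves:
  shelf 1: 90 + 20 = 110
  shelf 2: 75 + 35 = 110
  shelf 3: 70 + 25 + 15 = 110
  shelf 4: 70 + 20 = 90
  shelf 5: 65 = 65
  shelf 6: 60 = 60
  shelf 7: 60 = 60
  shelf 8: 55 + 55 = 110
No arrangement into 7 shelves stays within capacity, so 8 is optimal.

8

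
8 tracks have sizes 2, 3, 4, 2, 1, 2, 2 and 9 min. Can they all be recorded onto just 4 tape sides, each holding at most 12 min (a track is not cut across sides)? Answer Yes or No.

A valid assignment using 3 tape sides:
  side 1: 9 + 3 = 12
  side 2: 4 + 2 + 2 + 2 + 2 = 12
  side 3: 1 = 1
That uses only 3 ≤ 4, so 4 tape sides are enough.

Yes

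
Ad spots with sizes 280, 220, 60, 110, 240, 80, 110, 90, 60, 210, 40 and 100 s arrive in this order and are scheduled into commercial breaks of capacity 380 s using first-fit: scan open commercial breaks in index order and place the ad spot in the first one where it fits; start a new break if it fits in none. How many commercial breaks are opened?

  280 → break 1 (new)  [load 280/380]
  220 → break 2 (new)  [load 220/380]
  60 → break 1  [load 340/380]
  110 → break 2  [load 330/380]
  240 → break 3 (new)  [load 240/380]
  80 → break 3  [load 320/380]
  110 → break 4 (new)  [load 110/380]
  90 → break 4  [load 200/380]
  60 → break 3  [load 380/380]
  210 → break 5 (new)  [load 210/380]
  40 → break 1  [load 380/380]
  100 → break 4  [load 300/380]
5 commercial breaks opened.

5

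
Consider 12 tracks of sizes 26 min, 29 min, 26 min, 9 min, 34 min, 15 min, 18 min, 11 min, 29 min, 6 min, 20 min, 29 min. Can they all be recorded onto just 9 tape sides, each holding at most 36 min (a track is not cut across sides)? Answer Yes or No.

Yes

A valid assignment using 8 tape sides:
  side 1: 34 = 34
  side 2: 29 + 6 = 35
  side 3: 29 = 29
  side 4: 29 = 29
  side 5: 26 + 9 = 35
  side 6: 26 = 26
  side 7: 20 + 15 = 35
  side 8: 18 + 11 = 29
That uses only 8 ≤ 9, so 9 tape sides are enough.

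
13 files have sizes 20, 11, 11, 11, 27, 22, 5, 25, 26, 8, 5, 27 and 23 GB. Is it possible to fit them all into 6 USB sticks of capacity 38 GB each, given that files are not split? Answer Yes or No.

Total = 221 GB; ⌈221/38⌉ = 6.
7 files each exceed half the capacity and cannot share a USB stick, forcing at least 7 USB sticks.
At least 7 USB sticks are required, but only 6 are allowed.

No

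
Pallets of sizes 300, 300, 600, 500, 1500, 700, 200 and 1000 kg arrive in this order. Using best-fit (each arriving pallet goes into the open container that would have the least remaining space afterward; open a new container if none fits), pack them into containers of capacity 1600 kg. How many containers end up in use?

  300 → container 1 (new)  [load 300/1600]
  300 → container 1  [load 600/1600]
  600 → container 1  [load 1200/1600]
  500 → container 2 (new)  [load 500/1600]
  1500 → container 3 (new)  [load 1500/1600]
  700 → container 2  [load 1200/1600]
  200 → container 1  [load 1400/1600]
  1000 → container 4 (new)  [load 1000/1600]
4 containers opened.

4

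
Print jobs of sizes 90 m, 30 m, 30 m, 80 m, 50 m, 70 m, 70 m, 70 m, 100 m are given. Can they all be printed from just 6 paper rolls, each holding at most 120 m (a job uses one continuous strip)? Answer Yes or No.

Yes

A valid assignment using 6 paper rolls:
  roll 1: 100 = 100
  roll 2: 90 + 30 = 120
  roll 3: 80 + 30 = 110
  roll 4: 70 + 50 = 120
  roll 5: 70 = 70
  roll 6: 70 = 70
Every load is within 120 m, so 6 paper rolls suffice.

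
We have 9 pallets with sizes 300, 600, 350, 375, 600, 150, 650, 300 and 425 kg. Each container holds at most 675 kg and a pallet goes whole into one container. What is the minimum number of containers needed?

6

Total = 650 + 600 + 600 + 425 + 375 + 350 + 300 + 300 + 150 = 3750 kg.
Lower bound: ⌈3750/675⌉ = 6 containers.
A packing using 6 containers:
  container 1: 650 = 650
  container 2: 600 = 600
  container 3: 600 = 600
  container 4: 425 + 150 = 575
  container 5: 375 + 300 = 675
  container 6: 350 + 300 = 650
This matches the lower bound, so 6 is optimal.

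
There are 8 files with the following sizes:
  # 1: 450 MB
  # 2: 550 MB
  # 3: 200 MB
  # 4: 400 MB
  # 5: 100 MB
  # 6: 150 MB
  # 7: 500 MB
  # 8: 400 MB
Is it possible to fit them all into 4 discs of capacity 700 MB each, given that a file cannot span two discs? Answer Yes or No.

Total = 2750 MB; ⌈2750/700⌉ = 4.
5 files each exceed half the capacity and cannot share a disc, forcing at least 5 discs.
At least 5 discs are required, but only 4 are allowed.

No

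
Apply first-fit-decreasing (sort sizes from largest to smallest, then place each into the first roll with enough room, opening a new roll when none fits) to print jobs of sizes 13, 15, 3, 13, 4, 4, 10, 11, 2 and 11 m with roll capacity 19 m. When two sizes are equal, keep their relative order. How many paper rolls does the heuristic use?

6

Sorted descending: 15, 13, 13, 11, 11, 10, 4, 4, 3, 2.
  15 → roll 1 (new)  [load 15/19]
  13 → roll 2 (new)  [load 13/19]
  13 → roll 3 (new)  [load 13/19]
  11 → roll 4 (new)  [load 11/19]
  11 → roll 5 (new)  [load 11/19]
  10 → roll 6 (new)  [load 10/19]
  4 → roll 1  [load 19/19]
  4 → roll 2  [load 17/19]
  3 → roll 3  [load 16/19]
  2 → roll 2  [load 19/19]
6 paper rolls opened.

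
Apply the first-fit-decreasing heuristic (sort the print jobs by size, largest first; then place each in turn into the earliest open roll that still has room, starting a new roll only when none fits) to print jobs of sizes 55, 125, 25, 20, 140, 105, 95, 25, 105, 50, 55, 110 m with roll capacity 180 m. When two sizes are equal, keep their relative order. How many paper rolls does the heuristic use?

6

Sorted descending: 140, 125, 110, 105, 105, 95, 55, 55, 50, 25, 25, 20.
  140 → roll 1 (new)  [load 140/180]
  125 → roll 2 (new)  [load 125/180]
  110 → roll 3 (new)  [load 110/180]
  105 → roll 4 (new)  [load 105/180]
  105 → roll 5 (new)  [load 105/180]
  95 → roll 6 (new)  [load 95/180]
  55 → roll 2  [load 180/180]
  55 → roll 3  [load 165/180]
  50 → roll 4  [load 155/180]
  25 → roll 1  [load 165/180]
  25 → roll 4  [load 180/180]
  20 → roll 5  [load 125/180]
6 paper rolls opened.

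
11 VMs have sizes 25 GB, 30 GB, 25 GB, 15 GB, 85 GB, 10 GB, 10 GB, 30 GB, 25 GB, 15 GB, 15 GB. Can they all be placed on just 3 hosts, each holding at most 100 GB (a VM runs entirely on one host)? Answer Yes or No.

Yes

A valid assignment using 3 hosts:
  host 1: 85 + 15 = 100
  host 2: 30 + 30 + 25 + 15 = 100
  host 3: 25 + 25 + 15 + 10 + 10 = 85
Every load is within 100 GB, so 3 hosts suffice.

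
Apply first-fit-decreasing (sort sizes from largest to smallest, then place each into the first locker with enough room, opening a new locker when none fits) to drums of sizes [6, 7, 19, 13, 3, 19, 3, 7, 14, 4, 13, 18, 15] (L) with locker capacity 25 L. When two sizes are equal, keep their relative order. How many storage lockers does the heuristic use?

7

Sorted descending: 19, 19, 18, 15, 14, 13, 13, 7, 7, 6, 4, 3, 3.
  19 → locker 1 (new)  [load 19/25]
  19 → locker 2 (new)  [load 19/25]
  18 → locker 3 (new)  [load 18/25]
  15 → locker 4 (new)  [load 15/25]
  14 → locker 5 (new)  [load 14/25]
  13 → locker 6 (new)  [load 13/25]
  13 → locker 7 (new)  [load 13/25]
  7 → locker 3  [load 25/25]
  7 → locker 4  [load 22/25]
  6 → locker 1  [load 25/25]
  4 → locker 2  [load 23/25]
  3 → locker 4  [load 25/25]
  3 → locker 5  [load 17/25]
7 storage lockers opened.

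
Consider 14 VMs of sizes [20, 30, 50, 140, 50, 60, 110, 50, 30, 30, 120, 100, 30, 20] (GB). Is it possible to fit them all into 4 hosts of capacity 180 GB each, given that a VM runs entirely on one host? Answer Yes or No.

Total = 840 GB; ⌈840/180⌉ = 5.
At least 5 hosts are required, but only 4 are allowed.

No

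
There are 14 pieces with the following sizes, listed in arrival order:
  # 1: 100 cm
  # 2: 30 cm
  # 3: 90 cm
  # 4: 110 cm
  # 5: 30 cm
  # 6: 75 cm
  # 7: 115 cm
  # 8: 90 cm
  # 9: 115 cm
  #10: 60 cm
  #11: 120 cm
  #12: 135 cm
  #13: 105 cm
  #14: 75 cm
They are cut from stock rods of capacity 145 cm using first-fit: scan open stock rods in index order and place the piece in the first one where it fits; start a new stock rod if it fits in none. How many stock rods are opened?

11

  100 → stock rod 1 (new)  [load 100/145]
  30 → stock rod 1  [load 130/145]
  90 → stock rod 2 (new)  [load 90/145]
  110 → stock rod 3 (new)  [load 110/145]
  30 → stock rod 2  [load 120/145]
  75 → stock rod 4 (new)  [load 75/145]
  115 → stock rod 5 (new)  [load 115/145]
  90 → stock rod 6 (new)  [load 90/145]
  115 → stock rod 7 (new)  [load 115/145]
  60 → stock rod 4  [load 135/145]
  120 → stock rod 8 (new)  [load 120/145]
  135 → stock rod 9 (new)  [load 135/145]
  105 → stock rod 10 (new)  [load 105/145]
  75 → stock rod 11 (new)  [load 75/145]
11 stock rods opened.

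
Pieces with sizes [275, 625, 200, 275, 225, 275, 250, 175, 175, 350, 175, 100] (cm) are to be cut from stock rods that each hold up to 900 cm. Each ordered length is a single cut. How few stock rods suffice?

4

Total = 625 + 350 + 275 + 275 + 275 + 250 + 225 + 200 + 175 + 175 + 175 + 100 = 3100 cm.
Lower bound: ⌈3100/900⌉ = 4 stock rods.
A packing using 4 stock rods:
  stock rod 1: 625 + 275 = 900
  stock rod 2: 350 + 275 + 275 = 900
  stock rod 3: 250 + 225 + 200 + 175 = 850
  stock rod 4: 175 + 175 + 100 = 450
This matches the lower bound, so 4 is optimal.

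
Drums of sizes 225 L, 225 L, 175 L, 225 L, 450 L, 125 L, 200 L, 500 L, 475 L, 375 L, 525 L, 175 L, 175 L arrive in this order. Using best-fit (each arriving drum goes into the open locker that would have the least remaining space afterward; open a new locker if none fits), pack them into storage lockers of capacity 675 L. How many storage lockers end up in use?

7

  225 → locker 1 (new)  [load 225/675]
  225 → locker 1  [load 450/675]
  175 → locker 1  [load 625/675]
  225 → locker 2 (new)  [load 225/675]
  450 → locker 2  [load 675/675]
  125 → locker 3 (new)  [load 125/675]
  200 → locker 3  [load 325/675]
  500 → locker 4 (new)  [load 500/675]
  475 → locker 5 (new)  [load 475/675]
  375 → locker 6 (new)  [load 375/675]
  525 → locker 7 (new)  [load 525/675]
  175 → locker 4  [load 675/675]
  175 → locker 5  [load 650/675]
7 storage lockers opened.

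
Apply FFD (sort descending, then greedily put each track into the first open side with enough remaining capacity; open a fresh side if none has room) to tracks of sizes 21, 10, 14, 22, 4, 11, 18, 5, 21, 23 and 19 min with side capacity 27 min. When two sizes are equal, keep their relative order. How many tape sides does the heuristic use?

8

Sorted descending: 23, 22, 21, 21, 19, 18, 14, 11, 10, 5, 4.
  23 → side 1 (new)  [load 23/27]
  22 → side 2 (new)  [load 22/27]
  21 → side 3 (new)  [load 21/27]
  21 → side 4 (new)  [load 21/27]
  19 → side 5 (new)  [load 19/27]
  18 → side 6 (new)  [load 18/27]
  14 → side 7 (new)  [load 14/27]
  11 → side 7  [load 25/27]
  10 → side 8 (new)  [load 10/27]
  5 → side 2  [load 27/27]
  4 → side 1  [load 27/27]
8 tape sides opened.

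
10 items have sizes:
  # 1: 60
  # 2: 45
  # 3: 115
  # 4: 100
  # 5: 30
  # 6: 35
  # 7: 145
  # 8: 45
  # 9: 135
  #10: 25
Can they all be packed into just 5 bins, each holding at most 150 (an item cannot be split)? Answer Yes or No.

Total = 735; ⌈735/150⌉ = 5.
The bound of 5 does not rule out 5, but exhaustive search shows no assignment into 5 bins of capacity 150 exists — the minimum is 6.

No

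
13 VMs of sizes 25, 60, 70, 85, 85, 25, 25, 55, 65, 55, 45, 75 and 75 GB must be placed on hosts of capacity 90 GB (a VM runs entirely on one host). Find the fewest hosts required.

Total = 85 + 85 + 75 + 75 + 70 + 65 + 60 + 55 + 55 + 45 + 25 + 25 + 25 = 745 GB.
Lower bound: ⌈745/90⌉ = 9 hosts.
A packing using 10 hosts:
  host 1: 85 = 85
  host 2: 85 = 85
  host 3: 75 = 75
  host 4: 75 = 75
  host 5: 70 = 70
  host 6: 65 + 25 = 90
  host 7: 60 + 25 = 85
  host 8: 55 + 25 = 80
  host 9: 55 = 55
  host 10: 45 = 45
No arrangement into 9 hosts stays within capacity, so 10 is optimal.

10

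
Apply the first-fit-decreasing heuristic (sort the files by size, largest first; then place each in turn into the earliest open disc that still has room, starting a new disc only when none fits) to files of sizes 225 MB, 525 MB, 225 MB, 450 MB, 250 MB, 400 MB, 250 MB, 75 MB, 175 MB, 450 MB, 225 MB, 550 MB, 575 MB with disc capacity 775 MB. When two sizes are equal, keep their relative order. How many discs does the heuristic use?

6

Sorted descending: 575, 550, 525, 450, 450, 400, 250, 250, 225, 225, 225, 175, 75.
  575 → disc 1 (new)  [load 575/775]
  550 → disc 2 (new)  [load 550/775]
  525 → disc 3 (new)  [load 525/775]
  450 → disc 4 (new)  [load 450/775]
  450 → disc 5 (new)  [load 450/775]
  400 → disc 6 (new)  [load 400/775]
  250 → disc 3  [load 775/775]
  250 → disc 4  [load 700/775]
  225 → disc 2  [load 775/775]
  225 → disc 5  [load 675/775]
  225 → disc 6  [load 625/775]
  175 → disc 1  [load 750/775]
  75 → disc 4  [load 775/775]
6 discs opened.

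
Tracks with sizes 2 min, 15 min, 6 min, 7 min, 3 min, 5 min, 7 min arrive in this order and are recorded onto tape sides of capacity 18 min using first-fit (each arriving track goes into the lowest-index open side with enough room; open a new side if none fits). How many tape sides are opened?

3

  2 → side 1 (new)  [load 2/18]
  15 → side 1  [load 17/18]
  6 → side 2 (new)  [load 6/18]
  7 → side 2  [load 13/18]
  3 → side 2  [load 16/18]
  5 → side 3 (new)  [load 5/18]
  7 → side 3  [load 12/18]
3 tape sides opened.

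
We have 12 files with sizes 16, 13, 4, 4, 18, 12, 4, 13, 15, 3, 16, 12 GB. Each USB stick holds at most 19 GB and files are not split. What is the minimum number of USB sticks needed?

Total = 18 + 16 + 16 + 15 + 13 + 13 + 12 + 12 + 4 + 4 + 4 + 3 = 130 GB.
Lower bound: ⌈130/19⌉ = 7 USB sticks.
Also, 8 files each exceed 19/2 GB, and no two of those can share a USB stick, so at least 8 USB sticks are needed.
A packing using 8 USB sticks:
  USB stick 1: 18 = 18
  USB stick 2: 16 + 3 = 19
  USB stick 3: 16 = 16
  USB stick 4: 15 + 4 = 19
  USB stick 5: 13 + 4 = 17
  USB stick 6: 13 + 4 = 17
  USB stick 7: 12 = 12
  USB stick 8: 12 = 12
This matches the lower bound, so 8 is optimal.

8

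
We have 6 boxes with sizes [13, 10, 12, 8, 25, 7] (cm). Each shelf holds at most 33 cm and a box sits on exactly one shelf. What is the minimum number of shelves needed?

3

Total = 25 + 13 + 12 + 10 + 8 + 7 = 75 cm.
Lower bound: ⌈75/33⌉ = 3 shelves.
A packing using 3 shelves:
  shelf 1: 25 + 8 = 33
  shelf 2: 13 + 12 + 7 = 32
  shelf 3: 10 = 10
This matches the lower bound, so 3 is optimal.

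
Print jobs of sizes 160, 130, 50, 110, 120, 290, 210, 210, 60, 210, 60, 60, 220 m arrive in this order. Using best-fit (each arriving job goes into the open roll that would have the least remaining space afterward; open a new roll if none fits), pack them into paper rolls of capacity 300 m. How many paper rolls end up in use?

  160 → roll 1 (new)  [load 160/300]
  130 → roll 1  [load 290/300]
  50 → roll 2 (new)  [load 50/300]
  110 → roll 2  [load 160/300]
  120 → roll 2  [load 280/300]
  290 → roll 3 (new)  [load 290/300]
  210 → roll 4 (new)  [load 210/300]
  210 → roll 5 (new)  [load 210/300]
  60 → roll 4  [load 270/300]
  210 → roll 6 (new)  [load 210/300]
  60 → roll 5  [load 270/300]
  60 → roll 6  [load 270/300]
  220 → roll 7 (new)  [load 220/300]
7 paper rolls opened.

7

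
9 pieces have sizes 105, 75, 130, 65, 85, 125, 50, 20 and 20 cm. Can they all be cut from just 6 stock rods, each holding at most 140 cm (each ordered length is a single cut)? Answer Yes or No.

Yes

A valid assignment using 6 stock rods:
  stock rod 1: 130 = 130
  stock rod 2: 125 = 125
  stock rod 3: 105 + 20 = 125
  stock rod 4: 85 + 50 = 135
  stock rod 5: 75 + 65 = 140
  stock rod 6: 20 = 20
Every load is within 140 cm, so 6 stock rods suffice.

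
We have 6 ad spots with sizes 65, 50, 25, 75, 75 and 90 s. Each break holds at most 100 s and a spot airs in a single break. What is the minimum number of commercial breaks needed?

Total = 90 + 75 + 75 + 65 + 50 + 25 = 380 s.
Lower bound: ⌈380/100⌉ = 4 commercial breaks.
A packing using 5 commercial breaks:
  break 1: 90 = 90
  break 2: 75 + 25 = 100
  break 3: 75 = 75
  break 4: 65 = 65
  break 5: 50 = 50
No arrangement into 4 commercial breaks stays within capacity, so 5 is optimal.

5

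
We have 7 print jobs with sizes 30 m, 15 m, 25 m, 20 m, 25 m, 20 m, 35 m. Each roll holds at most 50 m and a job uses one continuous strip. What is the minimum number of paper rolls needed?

Total = 35 + 30 + 25 + 25 + 20 + 20 + 15 = 170 m.
Lower bound: ⌈170/50⌉ = 4 paper rolls.
A packing using 4 paper rolls:
  roll 1: 35 + 15 = 50
  roll 2: 30 + 20 = 50
  roll 3: 25 + 25 = 50
  roll 4: 20 = 20
This matches the lower bound, so 4 is optimal.

4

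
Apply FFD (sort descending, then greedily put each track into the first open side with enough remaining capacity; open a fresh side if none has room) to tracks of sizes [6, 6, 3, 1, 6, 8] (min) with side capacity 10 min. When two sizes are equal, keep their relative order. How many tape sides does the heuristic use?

4

Sorted descending: 8, 6, 6, 6, 3, 1.
  8 → side 1 (new)  [load 8/10]
  6 → side 2 (new)  [load 6/10]
  6 → side 3 (new)  [load 6/10]
  6 → side 4 (new)  [load 6/10]
  3 → side 2  [load 9/10]
  1 → side 1  [load 9/10]
4 tape sides opened.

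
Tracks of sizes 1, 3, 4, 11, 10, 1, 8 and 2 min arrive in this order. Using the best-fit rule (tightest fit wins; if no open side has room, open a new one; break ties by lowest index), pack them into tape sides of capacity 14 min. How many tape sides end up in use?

4

  1 → side 1 (new)  [load 1/14]
  3 → side 1  [load 4/14]
  4 → side 1  [load 8/14]
  11 → side 2 (new)  [load 11/14]
  10 → side 3 (new)  [load 10/14]
  1 → side 2  [load 12/14]
  8 → side 4 (new)  [load 8/14]
  2 → side 2  [load 14/14]
4 tape sides opened.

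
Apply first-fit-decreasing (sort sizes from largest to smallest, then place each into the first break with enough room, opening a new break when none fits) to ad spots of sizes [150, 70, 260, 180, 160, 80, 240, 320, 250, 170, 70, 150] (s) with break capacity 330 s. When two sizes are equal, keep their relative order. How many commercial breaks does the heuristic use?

7

Sorted descending: 320, 260, 250, 240, 180, 170, 160, 150, 150, 80, 70, 70.
  320 → break 1 (new)  [load 320/330]
  260 → break 2 (new)  [load 260/330]
  250 → break 3 (new)  [load 250/330]
  240 → break 4 (new)  [load 240/330]
  180 → break 5 (new)  [load 180/330]
  170 → break 6 (new)  [load 170/330]
  160 → break 6  [load 330/330]
  150 → break 5  [load 330/330]
  150 → break 7 (new)  [load 150/330]
  80 → break 3  [load 330/330]
  70 → break 2  [load 330/330]
  70 → break 4  [load 310/330]
7 commercial breaks opened.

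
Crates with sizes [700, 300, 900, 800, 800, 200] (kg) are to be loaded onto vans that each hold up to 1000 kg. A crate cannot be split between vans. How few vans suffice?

Total = 900 + 800 + 800 + 700 + 300 + 200 = 3700 kg.
Lower bound: ⌈3700/1000⌉ = 4 vans.
A packing using 4 vans:
  van 1: 900 = 900
  van 2: 800 + 200 = 1000
  van 3: 800 = 800
  van 4: 700 + 300 = 1000
This matches the lower bound, so 4 is optimal.

4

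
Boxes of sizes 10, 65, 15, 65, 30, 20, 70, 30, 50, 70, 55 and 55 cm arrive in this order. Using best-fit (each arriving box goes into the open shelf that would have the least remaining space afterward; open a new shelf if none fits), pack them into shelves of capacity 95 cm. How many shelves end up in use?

7

  10 → shelf 1 (new)  [load 10/95]
  65 → shelf 1  [load 75/95]
  15 → shelf 1  [load 90/95]
  65 → shelf 2 (new)  [load 65/95]
  30 → shelf 2  [load 95/95]
  20 → shelf 3 (new)  [load 20/95]
  70 → shelf 3  [load 90/95]
  30 → shelf 4 (new)  [load 30/95]
  50 → shelf 4  [load 80/95]
  70 → shelf 5 (new)  [load 70/95]
  55 → shelf 6 (new)  [load 55/95]
  55 → shelf 7 (new)  [load 55/95]
7 shelves opened.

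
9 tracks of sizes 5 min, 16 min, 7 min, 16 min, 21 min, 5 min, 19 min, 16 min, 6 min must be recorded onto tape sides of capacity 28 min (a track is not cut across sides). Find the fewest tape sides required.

Total = 21 + 19 + 16 + 16 + 16 + 7 + 6 + 5 + 5 = 111 min.
Lower bound: ⌈111/28⌉ = 4 tape sides.
Also, 5 tracks each exceed 14 min, and no two of those can share a side, so at least 5 tape sides are needed.
A packing using 5 tape sides:
  side 1: 21 + 7 = 28
  side 2: 19 + 6 = 25
  side 3: 16 + 5 + 5 = 26
  side 4: 16 = 16
  side 5: 16 = 16
This matches the lower bound, so 5 is optimal.

5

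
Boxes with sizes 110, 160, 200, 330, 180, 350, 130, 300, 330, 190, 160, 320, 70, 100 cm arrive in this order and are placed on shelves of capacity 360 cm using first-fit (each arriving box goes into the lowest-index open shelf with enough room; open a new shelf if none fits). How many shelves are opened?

9

  110 → shelf 1 (new)  [load 110/360]
  160 → shelf 1  [load 270/360]
  200 → shelf 2 (new)  [load 200/360]
  330 → shelf 3 (new)  [load 330/360]
  180 → shelf 4 (new)  [load 180/360]
  350 → shelf 5 (new)  [load 350/360]
  130 → shelf 2  [load 330/360]
  300 → shelf 6 (new)  [load 300/360]
  330 → shelf 7 (new)  [load 330/360]
  190 → shelf 8 (new)  [load 190/360]
  160 → shelf 4  [load 340/360]
  320 → shelf 9 (new)  [load 320/360]
  70 → shelf 1  [load 340/360]
  100 → shelf 8  [load 290/360]
9 shelves opened.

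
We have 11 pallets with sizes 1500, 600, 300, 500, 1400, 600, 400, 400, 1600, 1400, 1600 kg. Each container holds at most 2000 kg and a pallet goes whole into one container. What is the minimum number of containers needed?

6

Total = 1600 + 1600 + 1500 + 1400 + 1400 + 600 + 600 + 500 + 400 + 400 + 300 = 10300 kg.
Lower bound: ⌈10300/2000⌉ = 6 containers.
A packing using 6 containers:
  container 1: 1600 + 400 = 2000
  container 2: 1600 + 400 = 2000
  container 3: 1500 + 500 = 2000
  container 4: 1400 + 600 = 2000
  container 5: 1400 + 600 = 2000
  container 6: 300 = 300
This matches the lower bound, so 6 is optimal.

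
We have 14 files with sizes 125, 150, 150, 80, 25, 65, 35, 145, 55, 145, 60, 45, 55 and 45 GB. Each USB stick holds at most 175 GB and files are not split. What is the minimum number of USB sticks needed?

8

Total = 150 + 150 + 145 + 145 + 125 + 80 + 65 + 60 + 55 + 55 + 45 + 45 + 35 + 25 = 1180 GB.
Lower bound: ⌈1180/175⌉ = 7 USB sticks.
A packing using 8 USB sticks:
  USB stick 1: 150 + 25 = 175
  USB stick 2: 150 = 150
  USB stick 3: 145 = 145
  USB stick 4: 145 = 145
  USB stick 5: 125 + 45 = 170
  USB stick 6: 80 + 65 = 145
  USB stick 7: 60 + 55 + 55 = 170
  USB stick 8: 45 + 35 = 80
No arrangement into 7 USB sticks stays within capacity, so 8 is optimal.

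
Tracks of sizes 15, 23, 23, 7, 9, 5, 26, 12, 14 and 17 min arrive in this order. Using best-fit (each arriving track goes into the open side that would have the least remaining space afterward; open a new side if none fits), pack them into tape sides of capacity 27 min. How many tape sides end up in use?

7

  15 → side 1 (new)  [load 15/27]
  23 → side 2 (new)  [load 23/27]
  23 → side 3 (new)  [load 23/27]
  7 → side 1  [load 22/27]
  9 → side 4 (new)  [load 9/27]
  5 → side 1  [load 27/27]
  26 → side 5 (new)  [load 26/27]
  12 → side 4  [load 21/27]
  14 → side 6 (new)  [load 14/27]
  17 → side 7 (new)  [load 17/27]
7 tape sides opened.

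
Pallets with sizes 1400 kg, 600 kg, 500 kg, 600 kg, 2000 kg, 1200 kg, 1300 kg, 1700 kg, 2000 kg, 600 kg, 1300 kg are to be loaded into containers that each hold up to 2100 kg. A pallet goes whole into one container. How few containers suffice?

7

Total = 2000 + 2000 + 1700 + 1400 + 1300 + 1300 + 1200 + 600 + 600 + 600 + 500 = 13200 kg.
Lower bound: ⌈13200/2100⌉ = 7 containers.
A packing using 7 containers:
  container 1: 2000 = 2000
  container 2: 2000 = 2000
  container 3: 1700 = 1700
  container 4: 1400 + 600 = 2000
  container 5: 1300 + 600 = 1900
  container 6: 1300 + 600 = 1900
  container 7: 1200 + 500 = 1700
This matches the lower bound, so 7 is optimal.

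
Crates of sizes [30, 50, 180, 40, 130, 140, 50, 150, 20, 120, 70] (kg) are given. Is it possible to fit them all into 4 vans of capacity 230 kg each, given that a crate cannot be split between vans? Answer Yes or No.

No

Total = 980 kg; ⌈980/230⌉ = 5.
At least 5 vans are required, but only 4 are allowed.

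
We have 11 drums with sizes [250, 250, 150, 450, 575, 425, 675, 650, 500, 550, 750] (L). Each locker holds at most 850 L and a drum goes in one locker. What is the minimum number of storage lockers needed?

Total = 750 + 675 + 650 + 575 + 550 + 500 + 450 + 425 + 250 + 250 + 150 = 5225 L.
Lower bound: ⌈5225/850⌉ = 7 storage lockers.
A packing using 8 storage lockers:
  locker 1: 750 = 750
  locker 2: 675 + 150 = 825
  locker 3: 650 = 650
  locker 4: 575 + 250 = 825
  locker 5: 550 + 250 = 800
  locker 6: 500 = 500
  locker 7: 450 = 450
  locker 8: 425 = 425
No arrangement into 7 storage lockers stays within capacity, so 8 is optimal.

8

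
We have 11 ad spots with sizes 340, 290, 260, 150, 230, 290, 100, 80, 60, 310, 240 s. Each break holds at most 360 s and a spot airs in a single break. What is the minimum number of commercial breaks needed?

Total = 340 + 310 + 290 + 290 + 260 + 240 + 230 + 150 + 100 + 80 + 60 = 2350 s.
Lower bound: ⌈2350/360⌉ = 7 commercial breaks.
A packing using 8 commercial breaks:
  break 1: 340 = 340
  break 2: 310 = 310
  break 3: 290 + 60 = 350
  break 4: 290 = 290
  break 5: 260 + 100 = 360
  break 6: 240 + 80 = 320
  break 7: 230 = 230
  break 8: 150 = 150
No arrangement into 7 commercial breaks stays within capacity, so 8 is optimal.

8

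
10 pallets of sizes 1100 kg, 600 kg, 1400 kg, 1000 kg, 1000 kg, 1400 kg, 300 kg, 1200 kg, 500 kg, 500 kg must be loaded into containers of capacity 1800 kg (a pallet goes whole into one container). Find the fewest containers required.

6

Total = 1400 + 1400 + 1200 + 1100 + 1000 + 1000 + 600 + 500 + 500 + 300 = 9000 kg.
Lower bound: ⌈9000/1800⌉ = 5 containers.
Also, 6 pallets each exceed 900 kg, and no two of those can share a container, so at least 6 containers are needed.
A packing using 6 containers:
  container 1: 1400 + 300 = 1700
  container 2: 1400 = 1400
  container 3: 1200 + 600 = 1800
  container 4: 1100 + 500 = 1600
  container 5: 1000 + 500 = 1500
  container 6: 1000 = 1000
This matches the lower bound, so 6 is optimal.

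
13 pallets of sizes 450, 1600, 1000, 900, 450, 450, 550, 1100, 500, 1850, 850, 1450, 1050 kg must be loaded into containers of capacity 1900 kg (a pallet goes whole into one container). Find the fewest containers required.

Total = 1850 + 1600 + 1450 + 1100 + 1050 + 1000 + 900 + 850 + 550 + 500 + 450 + 450 + 450 = 12200 kg.
Lower bound: ⌈12200/1900⌉ = 7 containers.
A packing using 7 containers:
  container 1: 1850 = 1850
  container 2: 1600 = 1600
  container 3: 1450 + 450 = 1900
  container 4: 1100 + 550 = 1650
  container 5: 1050 + 850 = 1900
  container 6: 1000 + 900 = 1900
  container 7: 500 + 450 + 450 = 1400
This matches the lower bound, so 7 is optimal.

7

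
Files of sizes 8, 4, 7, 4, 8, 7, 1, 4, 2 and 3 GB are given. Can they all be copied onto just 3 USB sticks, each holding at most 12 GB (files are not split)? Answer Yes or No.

No

Total = 48 GB; ⌈48/12⌉ = 4.
At least 4 USB sticks are required, but only 3 are allowed.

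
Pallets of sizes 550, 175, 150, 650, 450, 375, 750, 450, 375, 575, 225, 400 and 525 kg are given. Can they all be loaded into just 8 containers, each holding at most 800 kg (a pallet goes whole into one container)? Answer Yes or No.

No

Total = 5650 kg; ⌈5650/800⌉ = 8.
The bound of 8 does not rule out 8, but exhaustive search shows no assignment into 8 containers of capacity 800 kg exists — the minimum is 9.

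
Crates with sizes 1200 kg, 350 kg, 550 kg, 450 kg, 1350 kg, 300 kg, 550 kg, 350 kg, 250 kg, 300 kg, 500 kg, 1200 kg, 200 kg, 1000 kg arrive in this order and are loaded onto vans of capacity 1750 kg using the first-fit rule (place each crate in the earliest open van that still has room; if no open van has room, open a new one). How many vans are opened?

  1200 → van 1 (new)  [load 1200/1750]
  350 → van 1  [load 1550/1750]
  550 → van 2 (new)  [load 550/1750]
  450 → van 2  [load 1000/1750]
  1350 → van 3 (new)  [load 1350/1750]
  300 → van 2  [load 1300/1750]
  550 → van 4 (new)  [load 550/1750]
  350 → van 2  [load 1650/1750]
  250 → van 3  [load 1600/1750]
  300 → van 4  [load 850/1750]
  500 → van 4  [load 1350/1750]
  1200 → van 5 (new)  [load 1200/1750]
  200 → van 1  [load 1750/1750]
  1000 → van 6 (new)  [load 1000/1750]
6 vans opened.

6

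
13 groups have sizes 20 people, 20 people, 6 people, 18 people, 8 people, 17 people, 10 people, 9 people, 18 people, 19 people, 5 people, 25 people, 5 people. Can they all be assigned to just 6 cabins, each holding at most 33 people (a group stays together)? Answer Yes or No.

Total = 180 people; ⌈180/33⌉ = 6.
7 groups each exceed half the capacity and cannot share a cabin, forcing at least 7 cabins.
At least 7 cabins are required, but only 6 are allowed.

No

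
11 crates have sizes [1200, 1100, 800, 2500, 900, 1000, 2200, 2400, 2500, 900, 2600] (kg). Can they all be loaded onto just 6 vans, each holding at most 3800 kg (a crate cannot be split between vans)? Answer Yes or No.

Yes

A valid assignment using 6 vans:
  van 1: 2600 + 1200 = 3800
  van 2: 2500 + 1100 = 3600
  van 3: 2500 + 1000 = 3500
  van 4: 2400 + 900 = 3300
  van 5: 2200 + 900 = 3100
  van 6: 800 = 800
Every load is within 3800 kg, so 6 vans suffice.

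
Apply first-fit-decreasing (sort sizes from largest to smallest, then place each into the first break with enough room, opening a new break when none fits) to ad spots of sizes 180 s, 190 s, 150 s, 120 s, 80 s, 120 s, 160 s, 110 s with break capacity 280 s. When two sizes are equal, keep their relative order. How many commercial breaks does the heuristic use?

Sorted descending: 190, 180, 160, 150, 120, 120, 110, 80.
  190 → break 1 (new)  [load 190/280]
  180 → break 2 (new)  [load 180/280]
  160 → break 3 (new)  [load 160/280]
  150 → break 4 (new)  [load 150/280]
  120 → break 3  [load 280/280]
  120 → break 4  [load 270/280]
  110 → break 5 (new)  [load 110/280]
  80 → break 1  [load 270/280]
5 commercial breaks opened.

5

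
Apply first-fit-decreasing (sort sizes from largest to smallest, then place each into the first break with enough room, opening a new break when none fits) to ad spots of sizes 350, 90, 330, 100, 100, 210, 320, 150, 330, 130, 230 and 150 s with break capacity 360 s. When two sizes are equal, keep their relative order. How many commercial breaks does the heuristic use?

Sorted descending: 350, 330, 330, 320, 230, 210, 150, 150, 130, 100, 100, 90.
  350 → break 1 (new)  [load 350/360]
  330 → break 2 (new)  [load 330/360]
  330 → break 3 (new)  [load 330/360]
  320 → break 4 (new)  [load 320/360]
  230 → break 5 (new)  [load 230/360]
  210 → break 6 (new)  [load 210/360]
  150 → break 6  [load 360/360]
  150 → break 7 (new)  [load 150/360]
  130 → break 5  [load 360/360]
  100 → break 7  [load 250/360]
  100 → break 7  [load 350/360]
  90 → break 8 (new)  [load 90/360]
8 commercial breaks opened.

8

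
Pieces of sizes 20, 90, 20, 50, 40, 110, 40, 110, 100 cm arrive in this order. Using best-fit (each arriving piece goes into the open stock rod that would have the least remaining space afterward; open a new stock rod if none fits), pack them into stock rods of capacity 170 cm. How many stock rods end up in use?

  20 → stock rod 1 (new)  [load 20/170]
  90 → stock rod 1  [load 110/170]
  20 → stock rod 1  [load 130/170]
  50 → stock rod 2 (new)  [load 50/170]
  40 → stock rod 1  [load 170/170]
  110 → stock rod 2  [load 160/170]
  40 → stock rod 3 (new)  [load 40/170]
  110 → stock rod 3  [load 150/170]
  100 → stock rod 4 (new)  [load 100/170]
4 stock rods opened.

4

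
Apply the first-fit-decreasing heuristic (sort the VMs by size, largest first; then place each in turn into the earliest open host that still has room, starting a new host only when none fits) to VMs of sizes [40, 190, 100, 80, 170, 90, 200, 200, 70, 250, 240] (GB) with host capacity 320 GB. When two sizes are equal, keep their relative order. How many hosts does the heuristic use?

6

Sorted descending: 250, 240, 200, 200, 190, 170, 100, 90, 80, 70, 40.
  250 → host 1 (new)  [load 250/320]
  240 → host 2 (new)  [load 240/320]
  200 → host 3 (new)  [load 200/320]
  200 → host 4 (new)  [load 200/320]
  190 → host 5 (new)  [load 190/320]
  170 → host 6 (new)  [load 170/320]
  100 → host 3  [load 300/320]
  90 → host 4  [load 290/320]
  80 → host 2  [load 320/320]
  70 → host 1  [load 320/320]
  40 → host 5  [load 230/320]
6 hosts opened.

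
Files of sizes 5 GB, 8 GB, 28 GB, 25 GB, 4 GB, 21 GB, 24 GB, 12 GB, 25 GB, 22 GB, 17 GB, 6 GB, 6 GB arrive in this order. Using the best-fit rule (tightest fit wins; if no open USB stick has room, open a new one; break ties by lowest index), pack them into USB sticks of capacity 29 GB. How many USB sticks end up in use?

  5 → USB stick 1 (new)  [load 5/29]
  8 → USB stick 1  [load 13/29]
  28 → USB stick 2 (new)  [load 28/29]
  25 → USB stick 3 (new)  [load 25/29]
  4 → USB stick 3  [load 29/29]
  21 → USB stick 4 (new)  [load 21/29]
  24 → USB stick 5 (new)  [load 24/29]
  12 → USB stick 1  [load 25/29]
  25 → USB stick 6 (new)  [load 25/29]
  22 → USB stick 7 (new)  [load 22/29]
  17 → USB stick 8 (new)  [load 17/29]
  6 → USB stick 7  [load 28/29]
  6 → USB stick 4  [load 27/29]
8 USB sticks opened.

8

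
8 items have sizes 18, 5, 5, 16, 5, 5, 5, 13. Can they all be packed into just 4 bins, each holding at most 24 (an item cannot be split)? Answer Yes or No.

Yes

A valid assignment using 4 bins:
  bin 1: 18 + 5 = 23
  bin 2: 16 + 5 = 21
  bin 3: 13 + 5 + 5 = 23
  bin 4: 5 = 5
Every load is within 24, so 4 bins suffice.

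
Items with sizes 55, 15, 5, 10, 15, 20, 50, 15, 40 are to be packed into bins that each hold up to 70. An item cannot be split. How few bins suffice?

Total = 55 + 50 + 40 + 20 + 15 + 15 + 15 + 10 + 5 = 225.
Lower bound: ⌈225/70⌉ = 4 bins.
A packing using 4 bins:
  bin 1: 55 + 15 = 70
  bin 2: 50 + 20 = 70
  bin 3: 40 + 15 + 15 = 70
  bin 4: 10 + 5 = 15
This matches the lower bound, so 4 is optimal.

4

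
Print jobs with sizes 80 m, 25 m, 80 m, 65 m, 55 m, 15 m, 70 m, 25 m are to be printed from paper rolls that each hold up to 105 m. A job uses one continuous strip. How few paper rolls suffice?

5

Total = 80 + 80 + 70 + 65 + 55 + 25 + 25 + 15 = 415 m.
Lower bound: ⌈415/105⌉ = 4 paper rolls.
Also, 5 print jobs each exceed 105/2 m, and no two of those can share a roll, so at least 5 paper rolls are needed.
A packing using 5 paper rolls:
  roll 1: 80 + 25 = 105
  roll 2: 80 + 25 = 105
  roll 3: 70 + 15 = 85
  roll 4: 65 = 65
  roll 5: 55 = 55
This matches the lower bound, so 5 is optimal.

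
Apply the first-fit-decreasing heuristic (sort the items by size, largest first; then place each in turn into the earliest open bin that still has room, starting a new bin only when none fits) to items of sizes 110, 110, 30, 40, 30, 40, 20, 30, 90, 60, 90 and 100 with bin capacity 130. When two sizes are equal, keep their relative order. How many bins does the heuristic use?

6

Sorted descending: 110, 110, 100, 90, 90, 60, 40, 40, 30, 30, 30, 20.
  110 → bin 1 (new)  [load 110/130]
  110 → bin 2 (new)  [load 110/130]
  100 → bin 3 (new)  [load 100/130]
  90 → bin 4 (new)  [load 90/130]
  90 → bin 5 (new)  [load 90/130]
  60 → bin 6 (new)  [load 60/130]
  40 → bin 4  [load 130/130]
  40 → bin 5  [load 130/130]
  30 → bin 3  [load 130/130]
  30 → bin 6  [load 90/130]
  30 → bin 6  [load 120/130]
  20 → bin 1  [load 130/130]
6 bins opened.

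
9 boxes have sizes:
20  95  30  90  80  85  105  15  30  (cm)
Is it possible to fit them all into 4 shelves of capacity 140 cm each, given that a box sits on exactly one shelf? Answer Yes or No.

No

Total = 550 cm; ⌈550/140⌉ = 4.
5 boxes each exceed half the capacity and cannot share a shelf, forcing at least 5 shelves.
At least 5 shelves are required, but only 4 are allowed.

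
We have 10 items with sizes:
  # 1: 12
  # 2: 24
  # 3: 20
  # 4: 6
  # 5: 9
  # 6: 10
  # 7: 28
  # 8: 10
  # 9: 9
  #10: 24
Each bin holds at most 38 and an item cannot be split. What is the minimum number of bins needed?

Total = 28 + 24 + 24 + 20 + 12 + 10 + 10 + 9 + 9 + 6 = 152.
Lower bound: ⌈152/38⌉ = 4 bins.
A packing using 5 bins:
  bin 1: 28 + 10 = 38
  bin 2: 24 + 12 = 36
  bin 3: 24 + 10 = 34
  bin 4: 20 + 9 + 9 = 38
  bin 5: 6 = 6
No arrangement into 4 bins stays within capacity, so 5 is optimal.

5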